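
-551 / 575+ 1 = 24 / 575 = 0.04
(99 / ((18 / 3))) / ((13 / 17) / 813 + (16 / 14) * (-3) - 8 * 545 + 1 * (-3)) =-3192651 / 844877548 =-0.00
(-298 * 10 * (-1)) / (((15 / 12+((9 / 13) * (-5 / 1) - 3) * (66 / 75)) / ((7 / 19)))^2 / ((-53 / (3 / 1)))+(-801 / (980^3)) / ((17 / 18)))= -363.12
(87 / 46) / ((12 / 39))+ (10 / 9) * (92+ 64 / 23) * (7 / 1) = 1230979 / 1656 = 743.34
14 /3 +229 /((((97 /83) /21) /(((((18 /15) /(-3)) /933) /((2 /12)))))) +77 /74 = -163334591 /33485370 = -4.88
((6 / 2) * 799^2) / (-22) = -1915203 / 22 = -87054.68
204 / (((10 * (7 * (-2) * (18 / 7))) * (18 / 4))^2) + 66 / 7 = 14434319 / 1530900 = 9.43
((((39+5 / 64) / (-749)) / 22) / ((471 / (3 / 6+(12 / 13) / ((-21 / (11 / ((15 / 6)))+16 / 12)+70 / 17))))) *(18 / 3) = -0.00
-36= -36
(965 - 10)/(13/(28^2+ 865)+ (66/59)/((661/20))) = 61415430205/2683667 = 22884.89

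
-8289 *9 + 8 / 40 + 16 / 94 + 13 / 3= -52590389 / 705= -74596.30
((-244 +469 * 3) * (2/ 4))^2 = 1352569/ 4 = 338142.25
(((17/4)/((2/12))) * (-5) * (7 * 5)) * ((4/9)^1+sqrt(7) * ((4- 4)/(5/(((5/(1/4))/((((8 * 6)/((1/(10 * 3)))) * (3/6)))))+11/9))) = -5950/3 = -1983.33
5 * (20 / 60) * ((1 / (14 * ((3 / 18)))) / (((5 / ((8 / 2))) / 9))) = 36 / 7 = 5.14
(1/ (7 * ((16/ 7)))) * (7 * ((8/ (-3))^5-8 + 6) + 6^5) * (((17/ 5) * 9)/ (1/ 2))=2816543/ 108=26079.10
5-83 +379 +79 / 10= 3089 / 10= 308.90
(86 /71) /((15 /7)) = 602 /1065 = 0.57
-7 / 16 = -0.44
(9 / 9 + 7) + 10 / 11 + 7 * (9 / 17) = 2359 / 187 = 12.61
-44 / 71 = -0.62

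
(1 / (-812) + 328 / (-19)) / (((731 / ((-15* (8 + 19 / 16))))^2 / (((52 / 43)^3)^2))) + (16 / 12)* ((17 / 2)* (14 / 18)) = 346528242183114692582 / 50252867748132452253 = 6.90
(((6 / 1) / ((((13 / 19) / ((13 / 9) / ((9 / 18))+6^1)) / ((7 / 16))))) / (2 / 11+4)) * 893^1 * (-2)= -13064590 / 897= -14564.76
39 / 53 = 0.74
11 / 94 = 0.12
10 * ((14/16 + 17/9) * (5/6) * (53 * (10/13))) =1318375/1404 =939.01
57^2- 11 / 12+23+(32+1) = 39649 / 12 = 3304.08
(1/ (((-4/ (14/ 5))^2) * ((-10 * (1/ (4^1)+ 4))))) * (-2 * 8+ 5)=539/ 4250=0.13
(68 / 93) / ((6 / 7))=238 / 279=0.85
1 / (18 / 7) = 7 / 18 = 0.39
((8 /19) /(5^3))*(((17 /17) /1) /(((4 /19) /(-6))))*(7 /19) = -84 /2375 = -0.04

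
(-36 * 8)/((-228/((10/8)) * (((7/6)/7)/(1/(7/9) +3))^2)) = 972000/931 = 1044.04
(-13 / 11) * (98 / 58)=-637 / 319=-2.00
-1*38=-38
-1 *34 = -34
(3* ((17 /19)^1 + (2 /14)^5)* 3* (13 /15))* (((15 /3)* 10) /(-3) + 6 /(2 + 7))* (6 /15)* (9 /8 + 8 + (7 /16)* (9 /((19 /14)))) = -81483333984 /151683175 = -537.19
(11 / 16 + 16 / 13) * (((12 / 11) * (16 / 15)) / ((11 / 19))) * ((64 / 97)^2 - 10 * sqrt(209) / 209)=124207104 / 74001785 - 3192 * sqrt(209) / 17303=-0.99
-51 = -51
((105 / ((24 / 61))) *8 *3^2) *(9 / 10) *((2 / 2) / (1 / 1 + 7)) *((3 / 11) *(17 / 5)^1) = 1763937 / 880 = 2004.47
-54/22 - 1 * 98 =-1105/11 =-100.45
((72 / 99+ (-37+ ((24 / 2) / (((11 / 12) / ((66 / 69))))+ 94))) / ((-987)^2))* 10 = 25390 / 35209251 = 0.00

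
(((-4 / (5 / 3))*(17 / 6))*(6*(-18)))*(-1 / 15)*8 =-9792 / 25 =-391.68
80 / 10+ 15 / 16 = 143 / 16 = 8.94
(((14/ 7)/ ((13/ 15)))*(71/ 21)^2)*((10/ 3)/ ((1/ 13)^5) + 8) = 26738573020/ 819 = 32647830.31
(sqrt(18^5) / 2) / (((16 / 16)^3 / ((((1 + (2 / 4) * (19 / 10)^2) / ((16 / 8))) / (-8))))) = -136323 * sqrt(2) / 1600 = -120.49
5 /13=0.38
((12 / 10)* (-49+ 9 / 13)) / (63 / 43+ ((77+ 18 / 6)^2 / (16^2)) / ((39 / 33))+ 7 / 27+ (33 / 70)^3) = -300100852800 / 118980640141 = -2.52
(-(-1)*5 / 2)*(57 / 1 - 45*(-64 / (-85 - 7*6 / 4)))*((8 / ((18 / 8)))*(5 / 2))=341800 / 573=596.51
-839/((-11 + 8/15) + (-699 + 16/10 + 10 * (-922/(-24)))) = 8390/3237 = 2.59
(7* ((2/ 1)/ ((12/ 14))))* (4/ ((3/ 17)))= 3332/ 9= 370.22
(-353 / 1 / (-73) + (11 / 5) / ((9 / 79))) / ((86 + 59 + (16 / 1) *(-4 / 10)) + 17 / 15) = 39661 / 229512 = 0.17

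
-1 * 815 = -815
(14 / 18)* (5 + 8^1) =91 / 9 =10.11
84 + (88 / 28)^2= 4600 / 49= 93.88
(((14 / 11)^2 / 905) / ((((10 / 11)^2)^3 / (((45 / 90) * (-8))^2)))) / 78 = 717409 / 1102968750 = 0.00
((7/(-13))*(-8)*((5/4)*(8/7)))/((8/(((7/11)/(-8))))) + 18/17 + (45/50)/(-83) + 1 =8017617/4035460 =1.99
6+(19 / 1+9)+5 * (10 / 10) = 39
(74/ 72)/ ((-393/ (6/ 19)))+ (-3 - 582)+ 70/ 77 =-287853257/ 492822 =-584.09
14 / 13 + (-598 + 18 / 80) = -310283 / 520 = -596.70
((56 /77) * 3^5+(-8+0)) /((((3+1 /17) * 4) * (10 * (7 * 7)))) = 986 /35035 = 0.03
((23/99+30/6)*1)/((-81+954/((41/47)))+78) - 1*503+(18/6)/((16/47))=-35002249187/70828560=-494.18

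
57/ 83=0.69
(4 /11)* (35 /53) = 140 /583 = 0.24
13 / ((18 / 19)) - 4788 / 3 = -28481 / 18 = -1582.28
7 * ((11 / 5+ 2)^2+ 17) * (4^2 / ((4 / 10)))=48496 / 5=9699.20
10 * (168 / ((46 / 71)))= 59640 / 23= 2593.04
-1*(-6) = 6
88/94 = 44/47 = 0.94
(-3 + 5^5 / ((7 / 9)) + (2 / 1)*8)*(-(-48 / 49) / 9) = 451456 / 1029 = 438.73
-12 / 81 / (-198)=2 / 2673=0.00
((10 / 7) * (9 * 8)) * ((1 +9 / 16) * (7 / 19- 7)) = -20250 / 19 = -1065.79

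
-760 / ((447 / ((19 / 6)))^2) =-68590 / 1798281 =-0.04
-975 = -975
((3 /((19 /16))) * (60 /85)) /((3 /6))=3.57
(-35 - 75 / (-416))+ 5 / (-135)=-391511 / 11232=-34.86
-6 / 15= -2 / 5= -0.40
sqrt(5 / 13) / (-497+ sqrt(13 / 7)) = -0.00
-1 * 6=-6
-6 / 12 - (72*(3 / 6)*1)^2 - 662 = -3917 / 2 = -1958.50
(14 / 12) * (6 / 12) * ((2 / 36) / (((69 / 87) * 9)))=203 / 44712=0.00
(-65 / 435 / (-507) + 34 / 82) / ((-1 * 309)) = -57722 / 42985917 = -0.00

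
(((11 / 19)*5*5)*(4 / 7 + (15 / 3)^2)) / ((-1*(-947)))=49225 / 125951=0.39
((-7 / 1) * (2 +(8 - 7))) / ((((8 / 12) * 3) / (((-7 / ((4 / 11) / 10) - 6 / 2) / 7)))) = 1173 / 4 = 293.25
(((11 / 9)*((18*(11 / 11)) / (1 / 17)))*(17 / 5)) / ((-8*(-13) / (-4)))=-3179 / 65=-48.91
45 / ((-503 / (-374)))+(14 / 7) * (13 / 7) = 130888 / 3521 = 37.17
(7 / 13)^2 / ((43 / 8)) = 392 / 7267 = 0.05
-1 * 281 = -281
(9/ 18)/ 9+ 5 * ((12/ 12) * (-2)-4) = -539/ 18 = -29.94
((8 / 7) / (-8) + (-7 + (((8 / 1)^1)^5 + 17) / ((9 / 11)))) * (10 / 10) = 2523995 / 63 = 40063.41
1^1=1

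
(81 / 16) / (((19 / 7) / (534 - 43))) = 278397 / 304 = 915.78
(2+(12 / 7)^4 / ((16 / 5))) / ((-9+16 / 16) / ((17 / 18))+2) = -95897 / 132055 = -0.73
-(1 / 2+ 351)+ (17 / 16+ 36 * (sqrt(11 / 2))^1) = -5607 / 16+ 18 * sqrt(22) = -266.01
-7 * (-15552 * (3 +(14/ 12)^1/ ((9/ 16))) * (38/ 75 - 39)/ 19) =-531577536/ 475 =-1119110.60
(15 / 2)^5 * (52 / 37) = 9871875 / 296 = 33350.93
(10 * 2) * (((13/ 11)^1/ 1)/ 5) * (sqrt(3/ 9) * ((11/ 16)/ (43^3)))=13 * sqrt(3)/ 954084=0.00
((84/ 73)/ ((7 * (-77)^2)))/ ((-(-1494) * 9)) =2/ 969942897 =0.00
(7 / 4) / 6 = 7 / 24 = 0.29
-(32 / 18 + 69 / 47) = -1373 / 423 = -3.25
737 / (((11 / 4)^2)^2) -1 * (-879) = 1187101 / 1331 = 891.89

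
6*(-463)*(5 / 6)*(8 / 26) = -9260 / 13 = -712.31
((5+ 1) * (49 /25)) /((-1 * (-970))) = 0.01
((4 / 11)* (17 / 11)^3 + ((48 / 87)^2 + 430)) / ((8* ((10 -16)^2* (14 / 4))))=2657450129 / 6205792824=0.43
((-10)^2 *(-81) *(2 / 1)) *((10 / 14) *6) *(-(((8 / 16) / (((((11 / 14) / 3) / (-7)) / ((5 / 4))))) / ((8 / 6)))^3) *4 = -46520462953125 / 85184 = -546117380.65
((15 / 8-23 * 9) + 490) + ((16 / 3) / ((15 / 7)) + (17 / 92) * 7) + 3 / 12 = 2392153 / 8280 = 288.91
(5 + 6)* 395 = 4345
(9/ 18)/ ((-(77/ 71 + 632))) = -71/ 89898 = -0.00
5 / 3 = 1.67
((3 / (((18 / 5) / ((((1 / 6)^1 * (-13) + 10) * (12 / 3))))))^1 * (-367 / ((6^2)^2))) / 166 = -0.04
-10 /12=-0.83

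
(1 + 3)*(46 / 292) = 0.63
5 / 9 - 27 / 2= -12.94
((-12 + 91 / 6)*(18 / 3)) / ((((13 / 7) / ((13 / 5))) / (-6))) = -798 / 5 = -159.60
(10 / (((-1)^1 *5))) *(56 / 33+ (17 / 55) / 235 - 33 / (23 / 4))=8.08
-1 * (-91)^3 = 753571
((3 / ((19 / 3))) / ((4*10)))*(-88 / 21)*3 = -99 / 665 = -0.15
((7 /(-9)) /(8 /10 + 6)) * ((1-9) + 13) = -175 /306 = -0.57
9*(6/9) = 6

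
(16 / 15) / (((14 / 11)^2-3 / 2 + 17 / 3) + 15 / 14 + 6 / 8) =54208 / 386635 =0.14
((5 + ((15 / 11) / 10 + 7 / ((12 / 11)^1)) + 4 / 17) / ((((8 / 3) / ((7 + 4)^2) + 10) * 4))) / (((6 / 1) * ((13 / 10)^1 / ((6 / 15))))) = 290983 / 19295952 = 0.02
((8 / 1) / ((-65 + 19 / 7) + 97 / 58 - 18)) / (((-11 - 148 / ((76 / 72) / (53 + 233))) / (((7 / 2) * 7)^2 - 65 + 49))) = 12018412 / 8108120207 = 0.00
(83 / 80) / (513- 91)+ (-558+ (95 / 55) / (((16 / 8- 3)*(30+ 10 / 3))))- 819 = -2556905251 / 1856800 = -1377.05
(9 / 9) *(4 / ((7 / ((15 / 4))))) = 15 / 7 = 2.14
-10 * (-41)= 410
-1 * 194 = -194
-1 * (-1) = 1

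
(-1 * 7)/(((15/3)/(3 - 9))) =42/5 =8.40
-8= -8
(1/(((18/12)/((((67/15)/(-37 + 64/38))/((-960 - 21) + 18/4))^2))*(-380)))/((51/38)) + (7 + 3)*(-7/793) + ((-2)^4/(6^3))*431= 31.84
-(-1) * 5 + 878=883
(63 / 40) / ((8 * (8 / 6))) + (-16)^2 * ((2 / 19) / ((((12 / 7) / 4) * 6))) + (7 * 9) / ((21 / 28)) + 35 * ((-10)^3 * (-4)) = 30663911999 / 218880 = 140094.63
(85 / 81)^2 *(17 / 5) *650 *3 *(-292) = -4662437000 / 2187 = -2131887.06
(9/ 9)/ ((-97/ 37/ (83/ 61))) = -3071/ 5917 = -0.52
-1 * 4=-4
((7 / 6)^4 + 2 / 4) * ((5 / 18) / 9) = 15245 / 209952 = 0.07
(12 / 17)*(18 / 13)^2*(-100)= -388800 / 2873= -135.33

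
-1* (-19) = 19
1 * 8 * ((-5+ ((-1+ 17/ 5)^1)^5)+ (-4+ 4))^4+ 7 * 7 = 23662269774448970493033/ 95367431640625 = 248116881.91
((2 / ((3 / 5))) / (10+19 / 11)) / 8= 55 / 1548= 0.04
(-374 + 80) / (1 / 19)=-5586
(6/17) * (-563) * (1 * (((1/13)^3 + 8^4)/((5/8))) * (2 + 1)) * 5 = -729559874736/37349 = -19533585.23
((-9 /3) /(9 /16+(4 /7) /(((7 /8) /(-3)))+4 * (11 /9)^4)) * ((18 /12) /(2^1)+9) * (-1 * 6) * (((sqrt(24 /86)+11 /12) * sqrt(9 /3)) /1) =5416446672 * sqrt(43) /1665384883+827512686 * sqrt(3) /38729881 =58.33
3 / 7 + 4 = 31 / 7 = 4.43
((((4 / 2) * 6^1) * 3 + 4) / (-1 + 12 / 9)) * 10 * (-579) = -694800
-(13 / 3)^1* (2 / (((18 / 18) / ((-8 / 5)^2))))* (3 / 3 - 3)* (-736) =-2449408 / 75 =-32658.77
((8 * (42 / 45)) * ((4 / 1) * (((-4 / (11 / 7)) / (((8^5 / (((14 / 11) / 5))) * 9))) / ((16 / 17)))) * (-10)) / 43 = 5831 / 359631360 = 0.00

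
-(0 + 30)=-30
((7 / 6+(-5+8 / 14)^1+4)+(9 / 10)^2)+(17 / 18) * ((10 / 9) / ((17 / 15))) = 46759 / 18900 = 2.47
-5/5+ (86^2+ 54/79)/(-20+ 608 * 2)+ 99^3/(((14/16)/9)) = 143495653055/14378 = 9980223.47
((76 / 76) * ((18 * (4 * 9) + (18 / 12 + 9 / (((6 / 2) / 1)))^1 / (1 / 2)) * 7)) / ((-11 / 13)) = -59787 / 11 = -5435.18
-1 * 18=-18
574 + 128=702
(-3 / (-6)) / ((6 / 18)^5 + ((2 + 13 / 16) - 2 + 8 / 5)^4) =4976640000 / 337200544243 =0.01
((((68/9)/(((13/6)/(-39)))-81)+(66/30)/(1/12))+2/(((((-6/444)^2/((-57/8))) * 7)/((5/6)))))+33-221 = -676777/70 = -9668.24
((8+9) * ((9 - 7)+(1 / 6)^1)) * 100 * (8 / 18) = 44200 / 27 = 1637.04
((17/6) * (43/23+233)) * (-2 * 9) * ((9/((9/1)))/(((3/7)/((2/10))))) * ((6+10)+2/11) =-114425164/1265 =-90454.68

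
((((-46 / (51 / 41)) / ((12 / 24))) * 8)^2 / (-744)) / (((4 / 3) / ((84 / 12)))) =-199191776 / 80631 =-2470.41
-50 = -50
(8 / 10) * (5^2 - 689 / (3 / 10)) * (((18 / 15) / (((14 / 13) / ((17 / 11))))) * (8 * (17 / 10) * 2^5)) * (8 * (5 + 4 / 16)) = -15731069952 / 275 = -57203890.73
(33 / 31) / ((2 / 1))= 33 / 62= 0.53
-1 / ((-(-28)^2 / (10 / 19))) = 5 / 7448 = 0.00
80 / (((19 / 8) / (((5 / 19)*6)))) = 19200 / 361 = 53.19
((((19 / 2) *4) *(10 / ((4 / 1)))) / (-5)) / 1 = -19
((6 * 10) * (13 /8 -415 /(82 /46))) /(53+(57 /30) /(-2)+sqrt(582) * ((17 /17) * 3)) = 1315598450 /4608031 -75827000 * sqrt(582) /4608031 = -111.48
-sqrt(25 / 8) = -5*sqrt(2) / 4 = -1.77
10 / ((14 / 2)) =1.43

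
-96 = -96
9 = 9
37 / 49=0.76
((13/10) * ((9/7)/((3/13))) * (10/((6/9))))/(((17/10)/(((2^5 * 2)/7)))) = 486720/833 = 584.30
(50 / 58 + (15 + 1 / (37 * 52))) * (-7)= -6195483 / 55796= -111.04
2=2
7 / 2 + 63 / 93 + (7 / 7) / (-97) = 25061 / 6014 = 4.17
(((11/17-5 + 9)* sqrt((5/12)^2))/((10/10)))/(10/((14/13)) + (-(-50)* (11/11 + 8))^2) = 553/57836652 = 0.00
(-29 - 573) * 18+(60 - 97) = -10873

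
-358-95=-453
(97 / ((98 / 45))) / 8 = 4365 / 784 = 5.57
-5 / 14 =-0.36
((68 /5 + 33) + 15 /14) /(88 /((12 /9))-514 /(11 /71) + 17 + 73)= -36707 /2434460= -0.02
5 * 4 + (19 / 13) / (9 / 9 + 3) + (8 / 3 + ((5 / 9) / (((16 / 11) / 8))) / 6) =8263 / 351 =23.54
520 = 520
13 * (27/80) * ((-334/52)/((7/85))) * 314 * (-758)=81447918.91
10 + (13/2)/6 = 133/12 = 11.08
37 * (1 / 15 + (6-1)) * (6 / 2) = 2812 / 5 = 562.40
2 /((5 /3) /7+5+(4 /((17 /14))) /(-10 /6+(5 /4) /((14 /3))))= 83895 /120941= 0.69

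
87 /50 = 1.74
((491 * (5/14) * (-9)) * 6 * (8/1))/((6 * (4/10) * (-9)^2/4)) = -98200/63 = -1558.73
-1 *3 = -3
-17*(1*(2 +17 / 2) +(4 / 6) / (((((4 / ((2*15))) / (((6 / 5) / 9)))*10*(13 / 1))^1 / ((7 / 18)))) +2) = -372997 / 1755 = -212.53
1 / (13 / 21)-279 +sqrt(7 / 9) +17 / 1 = -3385 / 13 +sqrt(7) / 3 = -259.50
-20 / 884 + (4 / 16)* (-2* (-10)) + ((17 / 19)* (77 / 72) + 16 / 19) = 2048681 / 302328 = 6.78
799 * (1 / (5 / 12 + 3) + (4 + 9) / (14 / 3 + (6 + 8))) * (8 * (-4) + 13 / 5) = -38105109 / 1640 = -23234.82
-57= -57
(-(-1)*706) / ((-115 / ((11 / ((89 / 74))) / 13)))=-574684 / 133055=-4.32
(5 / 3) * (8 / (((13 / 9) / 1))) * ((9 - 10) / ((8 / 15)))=-225 / 13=-17.31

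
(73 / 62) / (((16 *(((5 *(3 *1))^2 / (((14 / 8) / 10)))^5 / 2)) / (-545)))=-133733299 / 5857660800000000000000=-0.00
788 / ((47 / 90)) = 70920 / 47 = 1508.94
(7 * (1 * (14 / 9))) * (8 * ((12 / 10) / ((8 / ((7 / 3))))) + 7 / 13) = 21266 / 585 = 36.35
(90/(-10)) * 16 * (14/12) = -168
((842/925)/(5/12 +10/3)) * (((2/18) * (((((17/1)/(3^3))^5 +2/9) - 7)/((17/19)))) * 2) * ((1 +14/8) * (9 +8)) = -33729297102776/1791819761625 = -18.82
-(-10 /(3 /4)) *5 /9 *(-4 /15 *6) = -320 /27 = -11.85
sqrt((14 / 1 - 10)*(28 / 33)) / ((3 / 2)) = 8*sqrt(231) / 99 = 1.23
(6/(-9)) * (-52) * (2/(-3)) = -208/9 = -23.11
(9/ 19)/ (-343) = -9/ 6517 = -0.00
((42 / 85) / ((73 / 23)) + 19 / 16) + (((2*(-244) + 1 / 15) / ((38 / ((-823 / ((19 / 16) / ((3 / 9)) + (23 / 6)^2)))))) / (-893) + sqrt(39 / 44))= 615561338833 / 885701561008 + sqrt(429) / 22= 1.64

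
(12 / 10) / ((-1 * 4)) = -3 / 10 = -0.30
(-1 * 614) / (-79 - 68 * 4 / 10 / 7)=21490 / 2901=7.41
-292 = -292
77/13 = 5.92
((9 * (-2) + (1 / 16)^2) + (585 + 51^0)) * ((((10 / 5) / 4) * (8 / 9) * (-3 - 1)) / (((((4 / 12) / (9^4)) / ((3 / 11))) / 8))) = -86729859 / 2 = -43364929.50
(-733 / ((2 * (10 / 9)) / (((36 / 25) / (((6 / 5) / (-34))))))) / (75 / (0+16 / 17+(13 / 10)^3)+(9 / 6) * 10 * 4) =5983037001 / 37299500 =160.41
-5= -5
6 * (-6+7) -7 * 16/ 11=-46/ 11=-4.18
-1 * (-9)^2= -81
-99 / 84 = -33 / 28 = -1.18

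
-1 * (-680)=680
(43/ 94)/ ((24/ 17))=731/ 2256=0.32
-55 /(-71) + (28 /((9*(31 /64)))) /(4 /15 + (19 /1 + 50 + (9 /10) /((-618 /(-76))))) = 153447775 /176940591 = 0.87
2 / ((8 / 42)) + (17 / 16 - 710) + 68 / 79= -881737 / 1264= -697.58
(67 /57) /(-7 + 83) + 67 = 290311 /4332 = 67.02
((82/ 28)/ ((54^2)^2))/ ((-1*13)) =-41/ 1547556192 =-0.00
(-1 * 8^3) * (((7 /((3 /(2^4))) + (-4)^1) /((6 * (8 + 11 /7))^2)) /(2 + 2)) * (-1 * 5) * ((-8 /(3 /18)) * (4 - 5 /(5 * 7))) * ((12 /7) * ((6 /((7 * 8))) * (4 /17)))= -27648000 /534191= -51.76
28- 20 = 8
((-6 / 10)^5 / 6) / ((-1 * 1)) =81 / 6250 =0.01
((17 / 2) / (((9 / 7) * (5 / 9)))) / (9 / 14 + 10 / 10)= 833 / 115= 7.24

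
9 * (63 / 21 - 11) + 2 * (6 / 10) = -354 / 5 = -70.80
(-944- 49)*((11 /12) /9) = -3641 /36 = -101.14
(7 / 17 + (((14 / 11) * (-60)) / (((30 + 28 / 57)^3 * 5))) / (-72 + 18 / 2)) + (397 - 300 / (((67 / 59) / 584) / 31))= -39319922629060279443 / 8221967174861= -4782301.10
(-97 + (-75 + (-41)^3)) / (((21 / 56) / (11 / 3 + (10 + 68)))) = -15046920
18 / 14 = 9 / 7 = 1.29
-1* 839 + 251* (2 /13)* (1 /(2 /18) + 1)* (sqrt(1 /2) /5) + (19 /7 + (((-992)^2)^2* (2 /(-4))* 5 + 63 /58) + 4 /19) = -18675246029752465 /7714 + 502* sqrt(2) /13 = -2420954891020.38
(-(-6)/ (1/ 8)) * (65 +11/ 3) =3296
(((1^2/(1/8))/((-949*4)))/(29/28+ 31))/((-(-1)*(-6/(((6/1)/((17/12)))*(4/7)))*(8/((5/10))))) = 8/4823767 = 0.00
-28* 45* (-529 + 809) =-352800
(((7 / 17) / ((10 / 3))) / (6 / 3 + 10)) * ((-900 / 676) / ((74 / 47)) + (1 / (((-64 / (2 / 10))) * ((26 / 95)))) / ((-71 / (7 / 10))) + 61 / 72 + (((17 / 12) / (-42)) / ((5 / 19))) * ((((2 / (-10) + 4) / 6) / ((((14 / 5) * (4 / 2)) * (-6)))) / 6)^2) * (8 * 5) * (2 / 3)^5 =71182718148359 / 754706446805525760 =0.00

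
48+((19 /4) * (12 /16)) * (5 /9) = 2399 /48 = 49.98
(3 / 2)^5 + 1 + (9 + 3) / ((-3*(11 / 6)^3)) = 338377 / 42592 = 7.94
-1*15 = -15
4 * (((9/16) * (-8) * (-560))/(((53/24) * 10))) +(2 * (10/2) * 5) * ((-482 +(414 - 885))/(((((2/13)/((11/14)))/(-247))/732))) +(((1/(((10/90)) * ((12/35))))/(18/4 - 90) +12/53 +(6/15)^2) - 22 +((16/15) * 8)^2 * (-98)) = 139568979684600517/3172050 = 43999615291.25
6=6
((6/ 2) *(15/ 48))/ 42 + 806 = 180549/ 224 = 806.02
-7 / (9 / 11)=-77 / 9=-8.56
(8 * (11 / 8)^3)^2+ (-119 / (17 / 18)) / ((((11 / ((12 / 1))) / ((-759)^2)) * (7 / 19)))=-880353900503 / 4096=-214930151.49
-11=-11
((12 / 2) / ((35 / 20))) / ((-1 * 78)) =-4 / 91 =-0.04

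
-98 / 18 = -49 / 9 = -5.44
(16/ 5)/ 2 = 8/ 5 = 1.60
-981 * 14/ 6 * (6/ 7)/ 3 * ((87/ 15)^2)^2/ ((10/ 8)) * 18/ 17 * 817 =-27209733793776/ 53125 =-512183224.35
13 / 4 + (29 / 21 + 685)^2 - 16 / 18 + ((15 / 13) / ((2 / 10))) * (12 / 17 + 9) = 183685592029 / 389844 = 471177.17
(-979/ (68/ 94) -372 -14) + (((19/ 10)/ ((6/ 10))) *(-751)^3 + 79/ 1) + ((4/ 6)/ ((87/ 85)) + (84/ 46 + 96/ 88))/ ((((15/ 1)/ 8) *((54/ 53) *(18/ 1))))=-5488203187317124829/ 4091734845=-1341290038.39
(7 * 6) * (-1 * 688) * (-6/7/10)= 12384/5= 2476.80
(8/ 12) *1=2/ 3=0.67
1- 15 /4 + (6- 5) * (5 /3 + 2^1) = 11 /12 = 0.92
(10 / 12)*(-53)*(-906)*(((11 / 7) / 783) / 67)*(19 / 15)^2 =31779913 / 16525215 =1.92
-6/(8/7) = -5.25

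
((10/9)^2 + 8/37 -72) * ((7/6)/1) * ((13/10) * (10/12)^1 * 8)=-19240676/26973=-713.33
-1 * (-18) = 18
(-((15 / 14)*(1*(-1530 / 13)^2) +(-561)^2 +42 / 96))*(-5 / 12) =31189776845 / 227136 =137317.63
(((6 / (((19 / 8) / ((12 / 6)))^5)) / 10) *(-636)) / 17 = -2000683008 / 210468415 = -9.51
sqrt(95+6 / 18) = sqrt(858) / 3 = 9.76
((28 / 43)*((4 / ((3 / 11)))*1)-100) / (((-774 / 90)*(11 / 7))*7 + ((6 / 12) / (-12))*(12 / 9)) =350040 / 366317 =0.96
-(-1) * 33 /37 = 33 /37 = 0.89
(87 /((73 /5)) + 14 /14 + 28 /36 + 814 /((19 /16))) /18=8653345 /224694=38.51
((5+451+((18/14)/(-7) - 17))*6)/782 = 64506/19159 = 3.37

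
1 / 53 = 0.02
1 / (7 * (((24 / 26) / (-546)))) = -169 / 2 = -84.50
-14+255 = 241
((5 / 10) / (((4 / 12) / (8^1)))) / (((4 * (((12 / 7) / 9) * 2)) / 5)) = 315 / 8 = 39.38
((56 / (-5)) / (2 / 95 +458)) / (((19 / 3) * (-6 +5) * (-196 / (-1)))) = 1 / 50764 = 0.00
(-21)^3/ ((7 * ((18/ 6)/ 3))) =-1323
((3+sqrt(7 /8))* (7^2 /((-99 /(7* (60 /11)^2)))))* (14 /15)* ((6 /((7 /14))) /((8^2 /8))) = -567.93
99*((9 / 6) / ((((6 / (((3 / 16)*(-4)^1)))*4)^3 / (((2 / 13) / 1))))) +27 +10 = 15761111 / 425984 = 37.00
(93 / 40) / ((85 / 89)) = 8277 / 3400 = 2.43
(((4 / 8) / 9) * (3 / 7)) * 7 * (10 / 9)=5 / 27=0.19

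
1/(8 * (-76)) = -1/608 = -0.00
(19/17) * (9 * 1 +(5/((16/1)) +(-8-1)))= 95/272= 0.35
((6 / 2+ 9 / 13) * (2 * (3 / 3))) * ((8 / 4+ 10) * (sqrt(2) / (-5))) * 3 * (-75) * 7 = 362880 * sqrt(2) / 13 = 39476.14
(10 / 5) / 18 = 1 / 9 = 0.11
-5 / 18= -0.28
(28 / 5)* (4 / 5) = 112 / 25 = 4.48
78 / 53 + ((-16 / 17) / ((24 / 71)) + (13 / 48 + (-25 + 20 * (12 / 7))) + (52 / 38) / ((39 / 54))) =58317461 / 5751984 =10.14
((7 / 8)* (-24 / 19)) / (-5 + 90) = -21 / 1615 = -0.01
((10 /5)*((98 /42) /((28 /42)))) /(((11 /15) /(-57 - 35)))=-9660 /11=-878.18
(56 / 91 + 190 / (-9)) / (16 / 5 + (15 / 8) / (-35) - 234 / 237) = -53043760 / 5587803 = -9.49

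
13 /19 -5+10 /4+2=7 /38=0.18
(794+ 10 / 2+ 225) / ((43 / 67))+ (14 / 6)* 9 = 69511 / 43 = 1616.53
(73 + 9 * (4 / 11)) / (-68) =-839 / 748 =-1.12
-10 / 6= -5 / 3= -1.67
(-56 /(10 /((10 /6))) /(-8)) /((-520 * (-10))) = 7 /31200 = 0.00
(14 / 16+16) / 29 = 135 / 232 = 0.58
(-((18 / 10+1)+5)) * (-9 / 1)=351 / 5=70.20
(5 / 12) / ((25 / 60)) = 1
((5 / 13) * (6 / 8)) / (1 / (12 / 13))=45 / 169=0.27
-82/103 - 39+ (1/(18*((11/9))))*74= -36.43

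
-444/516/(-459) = 37/19737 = 0.00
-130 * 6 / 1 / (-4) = 195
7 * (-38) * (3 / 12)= -133 / 2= -66.50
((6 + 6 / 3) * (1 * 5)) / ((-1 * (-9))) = 40 / 9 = 4.44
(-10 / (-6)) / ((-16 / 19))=-95 / 48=-1.98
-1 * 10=-10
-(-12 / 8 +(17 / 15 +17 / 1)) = -499 / 30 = -16.63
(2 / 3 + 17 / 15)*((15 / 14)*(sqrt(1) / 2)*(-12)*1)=-81 / 7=-11.57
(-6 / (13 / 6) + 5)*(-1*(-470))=13630 / 13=1048.46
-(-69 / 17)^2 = -4761 / 289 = -16.47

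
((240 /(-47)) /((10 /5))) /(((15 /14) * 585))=-112 /27495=-0.00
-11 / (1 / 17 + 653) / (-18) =187 / 199836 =0.00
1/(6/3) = 1/2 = 0.50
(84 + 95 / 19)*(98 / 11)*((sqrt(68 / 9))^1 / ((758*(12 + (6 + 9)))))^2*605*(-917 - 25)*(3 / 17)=-1.44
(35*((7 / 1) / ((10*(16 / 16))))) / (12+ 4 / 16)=2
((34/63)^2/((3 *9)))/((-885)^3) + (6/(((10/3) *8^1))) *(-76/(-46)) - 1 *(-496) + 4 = 3419442265141153873/6833803745758500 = 500.37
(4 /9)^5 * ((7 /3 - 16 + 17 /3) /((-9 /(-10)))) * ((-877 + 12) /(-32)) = -2214400 /531441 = -4.17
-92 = -92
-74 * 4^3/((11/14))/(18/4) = -132608/99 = -1339.47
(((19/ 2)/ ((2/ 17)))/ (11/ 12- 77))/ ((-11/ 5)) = 4845/ 10043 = 0.48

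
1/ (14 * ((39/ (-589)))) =-589/ 546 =-1.08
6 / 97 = 0.06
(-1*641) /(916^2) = -641 /839056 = -0.00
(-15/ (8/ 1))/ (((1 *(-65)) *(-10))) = -3/ 1040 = -0.00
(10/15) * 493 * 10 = 9860/3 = 3286.67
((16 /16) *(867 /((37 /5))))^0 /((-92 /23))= -1 /4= -0.25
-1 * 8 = -8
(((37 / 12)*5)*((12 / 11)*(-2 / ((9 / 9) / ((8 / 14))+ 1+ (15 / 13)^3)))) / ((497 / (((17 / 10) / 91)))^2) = -278018 / 25074517168085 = -0.00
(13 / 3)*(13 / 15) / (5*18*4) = 169 / 16200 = 0.01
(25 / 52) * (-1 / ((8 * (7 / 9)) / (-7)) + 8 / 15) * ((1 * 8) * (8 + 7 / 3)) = 30845 / 468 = 65.91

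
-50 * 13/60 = -65/6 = -10.83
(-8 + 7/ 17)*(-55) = 7095/ 17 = 417.35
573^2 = 328329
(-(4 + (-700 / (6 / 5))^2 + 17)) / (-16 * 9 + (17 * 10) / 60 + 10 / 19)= 116382182 / 48099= 2419.64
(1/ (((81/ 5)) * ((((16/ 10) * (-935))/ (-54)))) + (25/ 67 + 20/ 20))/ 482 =0.00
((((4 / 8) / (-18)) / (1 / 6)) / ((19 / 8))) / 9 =-4 / 513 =-0.01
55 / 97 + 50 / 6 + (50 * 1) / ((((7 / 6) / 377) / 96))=3159579730 / 2037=1551094.61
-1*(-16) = 16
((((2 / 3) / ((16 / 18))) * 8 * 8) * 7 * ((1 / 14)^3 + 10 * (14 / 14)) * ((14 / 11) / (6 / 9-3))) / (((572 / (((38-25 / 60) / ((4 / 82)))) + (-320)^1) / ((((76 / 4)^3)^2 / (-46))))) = -19531327504462209 / 3326561392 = -5871326.33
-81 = -81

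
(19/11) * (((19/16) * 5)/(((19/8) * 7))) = 95/154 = 0.62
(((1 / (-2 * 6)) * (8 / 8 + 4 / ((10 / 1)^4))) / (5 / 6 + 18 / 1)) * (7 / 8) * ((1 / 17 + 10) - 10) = -17507 / 76840000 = -0.00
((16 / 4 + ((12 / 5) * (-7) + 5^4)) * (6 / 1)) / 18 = 204.07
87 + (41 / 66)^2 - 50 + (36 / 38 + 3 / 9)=3200203 / 82764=38.67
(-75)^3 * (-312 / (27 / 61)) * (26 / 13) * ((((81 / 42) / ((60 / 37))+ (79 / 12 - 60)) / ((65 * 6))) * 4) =-6690327500 / 21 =-318587023.81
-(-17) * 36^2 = 22032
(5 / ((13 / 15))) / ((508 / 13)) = 75 / 508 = 0.15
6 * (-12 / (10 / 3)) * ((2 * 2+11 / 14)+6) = -8154 / 35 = -232.97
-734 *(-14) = 10276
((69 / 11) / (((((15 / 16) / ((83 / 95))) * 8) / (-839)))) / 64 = -1601651 / 167200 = -9.58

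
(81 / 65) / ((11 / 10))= 162 / 143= 1.13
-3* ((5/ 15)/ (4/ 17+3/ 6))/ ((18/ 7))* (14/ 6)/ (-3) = 833/ 2025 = 0.41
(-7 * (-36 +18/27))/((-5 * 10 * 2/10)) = -371/15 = -24.73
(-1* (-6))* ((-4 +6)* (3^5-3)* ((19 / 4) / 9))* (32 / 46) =24320 / 23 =1057.39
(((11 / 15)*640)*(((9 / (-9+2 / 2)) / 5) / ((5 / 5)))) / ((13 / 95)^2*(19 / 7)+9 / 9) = -175560 / 1747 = -100.49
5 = 5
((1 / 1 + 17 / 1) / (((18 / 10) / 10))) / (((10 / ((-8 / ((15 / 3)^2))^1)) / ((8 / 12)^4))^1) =-256 / 405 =-0.63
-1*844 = -844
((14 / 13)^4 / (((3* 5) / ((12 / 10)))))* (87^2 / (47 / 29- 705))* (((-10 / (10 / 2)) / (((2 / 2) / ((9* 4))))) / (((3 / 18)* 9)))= 57821831424 / 1040334425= 55.58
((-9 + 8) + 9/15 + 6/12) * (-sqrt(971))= -sqrt(971)/10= -3.12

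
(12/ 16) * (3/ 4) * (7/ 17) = 63/ 272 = 0.23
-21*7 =-147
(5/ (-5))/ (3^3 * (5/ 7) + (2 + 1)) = -7/ 156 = -0.04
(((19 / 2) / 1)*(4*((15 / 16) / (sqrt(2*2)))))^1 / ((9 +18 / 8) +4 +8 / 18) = 513 / 452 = 1.13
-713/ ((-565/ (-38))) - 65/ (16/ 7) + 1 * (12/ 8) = -677019/ 9040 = -74.89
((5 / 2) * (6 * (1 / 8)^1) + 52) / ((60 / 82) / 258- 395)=-759853 / 5571040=-0.14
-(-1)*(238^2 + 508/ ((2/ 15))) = 60454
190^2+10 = 36110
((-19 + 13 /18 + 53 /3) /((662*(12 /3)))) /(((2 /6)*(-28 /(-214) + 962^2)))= -1177 /1573269829536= -0.00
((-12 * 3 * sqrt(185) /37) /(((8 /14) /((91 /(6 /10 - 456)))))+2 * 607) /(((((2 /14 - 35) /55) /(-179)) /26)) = 259402325 * sqrt(185) /103822+543808265 /61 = 8948873.26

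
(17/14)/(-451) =-17/6314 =-0.00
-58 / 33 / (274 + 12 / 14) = -203 / 31746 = -0.01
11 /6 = 1.83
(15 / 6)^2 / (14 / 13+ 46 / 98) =3185 / 788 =4.04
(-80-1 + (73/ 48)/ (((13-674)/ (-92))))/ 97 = -640813/ 769404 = -0.83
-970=-970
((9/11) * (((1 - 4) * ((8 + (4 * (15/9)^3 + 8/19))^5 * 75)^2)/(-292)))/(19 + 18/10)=24818782535914467768701411401000000000000000/54228335602896142401153946077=457671847383584.18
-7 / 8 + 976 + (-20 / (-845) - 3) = 1314345 / 1352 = 972.15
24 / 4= 6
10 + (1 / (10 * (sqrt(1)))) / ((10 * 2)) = 2001 / 200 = 10.00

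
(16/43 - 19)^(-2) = 1849/641601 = 0.00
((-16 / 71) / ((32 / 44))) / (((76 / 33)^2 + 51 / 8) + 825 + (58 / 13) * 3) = -2491632 / 6835510729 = -0.00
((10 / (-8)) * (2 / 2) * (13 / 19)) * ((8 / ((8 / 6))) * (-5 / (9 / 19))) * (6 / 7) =325 / 7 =46.43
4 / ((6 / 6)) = 4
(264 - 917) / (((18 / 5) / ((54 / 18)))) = -3265 / 6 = -544.17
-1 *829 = -829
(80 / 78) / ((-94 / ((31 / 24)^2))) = -4805 / 263952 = -0.02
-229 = -229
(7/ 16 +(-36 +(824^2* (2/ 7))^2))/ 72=522685270.00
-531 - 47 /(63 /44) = -35521 /63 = -563.83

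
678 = 678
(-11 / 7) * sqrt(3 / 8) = -11 * sqrt(6) / 28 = -0.96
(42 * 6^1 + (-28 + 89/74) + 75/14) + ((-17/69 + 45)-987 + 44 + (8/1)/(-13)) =-155261906/232323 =-668.30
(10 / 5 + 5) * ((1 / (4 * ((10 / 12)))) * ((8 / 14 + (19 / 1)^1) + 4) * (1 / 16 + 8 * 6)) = 76131 / 32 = 2379.09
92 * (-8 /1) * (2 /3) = -1472 /3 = -490.67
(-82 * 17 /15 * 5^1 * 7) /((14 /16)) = -11152 /3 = -3717.33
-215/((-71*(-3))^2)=-215/45369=-0.00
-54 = -54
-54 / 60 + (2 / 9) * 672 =4453 / 30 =148.43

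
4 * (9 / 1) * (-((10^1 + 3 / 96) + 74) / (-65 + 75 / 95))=459819 / 9760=47.11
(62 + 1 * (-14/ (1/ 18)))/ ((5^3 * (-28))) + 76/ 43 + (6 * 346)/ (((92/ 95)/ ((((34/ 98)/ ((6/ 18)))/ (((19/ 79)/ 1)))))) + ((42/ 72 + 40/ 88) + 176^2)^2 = 20256491021040641069/ 21109611600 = 959586154.63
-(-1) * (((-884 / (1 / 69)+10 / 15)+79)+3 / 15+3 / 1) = -913697 / 15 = -60913.13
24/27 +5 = 53/9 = 5.89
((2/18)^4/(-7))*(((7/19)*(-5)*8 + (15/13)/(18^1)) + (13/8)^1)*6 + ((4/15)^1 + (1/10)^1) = 83575841/226879380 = 0.37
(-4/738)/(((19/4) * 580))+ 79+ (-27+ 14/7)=54896128/1016595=54.00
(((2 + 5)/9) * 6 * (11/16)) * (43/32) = 3311/768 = 4.31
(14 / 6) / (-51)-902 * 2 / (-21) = 91955 / 1071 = 85.86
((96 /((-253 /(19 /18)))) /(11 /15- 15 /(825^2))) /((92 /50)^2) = -32656250 /202422379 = -0.16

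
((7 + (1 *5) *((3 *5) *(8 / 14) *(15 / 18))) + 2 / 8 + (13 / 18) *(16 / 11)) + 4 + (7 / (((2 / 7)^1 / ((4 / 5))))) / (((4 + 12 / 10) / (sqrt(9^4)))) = 12732329 / 36036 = 353.32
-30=-30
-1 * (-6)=6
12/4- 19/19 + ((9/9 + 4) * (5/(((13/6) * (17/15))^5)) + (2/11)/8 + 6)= 192590976680653/23196050464444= 8.30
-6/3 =-2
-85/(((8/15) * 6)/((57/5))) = -4845/16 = -302.81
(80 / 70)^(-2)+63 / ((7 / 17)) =9841 / 64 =153.77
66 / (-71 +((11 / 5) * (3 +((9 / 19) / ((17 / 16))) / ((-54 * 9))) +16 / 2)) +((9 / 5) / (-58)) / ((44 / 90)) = -387145089 / 313820716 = -1.23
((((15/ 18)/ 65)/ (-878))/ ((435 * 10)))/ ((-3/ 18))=1/ 49650900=0.00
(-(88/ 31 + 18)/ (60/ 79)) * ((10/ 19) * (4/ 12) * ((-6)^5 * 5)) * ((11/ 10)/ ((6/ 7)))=7445592/ 31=240180.39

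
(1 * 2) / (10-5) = 2 / 5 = 0.40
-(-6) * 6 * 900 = 32400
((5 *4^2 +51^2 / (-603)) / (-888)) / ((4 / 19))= -96349 / 237984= -0.40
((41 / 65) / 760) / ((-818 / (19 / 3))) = -41 / 6380400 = -0.00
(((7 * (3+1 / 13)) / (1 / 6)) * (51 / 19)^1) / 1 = 85680 / 247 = 346.88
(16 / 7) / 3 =16 / 21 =0.76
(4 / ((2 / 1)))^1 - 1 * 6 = -4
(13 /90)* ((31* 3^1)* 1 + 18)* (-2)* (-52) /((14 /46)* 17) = 322.28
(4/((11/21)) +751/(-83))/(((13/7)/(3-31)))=252644/11869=21.29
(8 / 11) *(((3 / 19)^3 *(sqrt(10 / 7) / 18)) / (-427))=-12 *sqrt(70) / 225517061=-0.00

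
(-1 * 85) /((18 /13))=-1105 /18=-61.39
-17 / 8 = -2.12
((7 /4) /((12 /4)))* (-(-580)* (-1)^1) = -1015 /3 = -338.33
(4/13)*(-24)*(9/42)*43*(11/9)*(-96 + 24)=544896/91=5987.87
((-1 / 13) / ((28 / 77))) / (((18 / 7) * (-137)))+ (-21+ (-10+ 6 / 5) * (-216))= 1205252953 / 641160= 1879.80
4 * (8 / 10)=16 / 5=3.20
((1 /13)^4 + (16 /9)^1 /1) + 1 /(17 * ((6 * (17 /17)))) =15623173 /8739666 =1.79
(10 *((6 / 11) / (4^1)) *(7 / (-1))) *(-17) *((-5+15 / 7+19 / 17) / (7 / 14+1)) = -2070 / 11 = -188.18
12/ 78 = 2/ 13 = 0.15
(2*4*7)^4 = 9834496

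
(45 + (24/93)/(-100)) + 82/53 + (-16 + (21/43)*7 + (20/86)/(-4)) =119767909/3532450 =33.91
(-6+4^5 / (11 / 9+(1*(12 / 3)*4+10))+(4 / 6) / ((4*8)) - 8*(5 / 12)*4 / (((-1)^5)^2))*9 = 645759 / 3920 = 164.73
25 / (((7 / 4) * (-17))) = -0.84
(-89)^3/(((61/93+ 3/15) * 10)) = -65562117/796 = -82364.47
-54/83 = -0.65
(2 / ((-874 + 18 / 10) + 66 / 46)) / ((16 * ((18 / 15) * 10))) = -115 / 9613248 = -0.00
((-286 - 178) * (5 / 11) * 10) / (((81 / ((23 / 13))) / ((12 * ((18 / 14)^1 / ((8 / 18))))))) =-1600800 / 1001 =-1599.20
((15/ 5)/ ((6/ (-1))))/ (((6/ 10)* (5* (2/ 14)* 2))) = -7/ 12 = -0.58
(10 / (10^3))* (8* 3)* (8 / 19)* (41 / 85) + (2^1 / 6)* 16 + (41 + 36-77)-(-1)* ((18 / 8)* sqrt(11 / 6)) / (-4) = 651904 / 121125-3* sqrt(66) / 32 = 4.62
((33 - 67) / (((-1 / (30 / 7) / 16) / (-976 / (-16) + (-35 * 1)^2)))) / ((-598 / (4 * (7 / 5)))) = -8395008 / 299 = -28076.95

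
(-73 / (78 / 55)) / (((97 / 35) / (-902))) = 63376775 / 3783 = 16753.05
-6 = -6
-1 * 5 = -5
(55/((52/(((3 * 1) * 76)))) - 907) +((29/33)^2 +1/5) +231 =-30711763/70785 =-433.87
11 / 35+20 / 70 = 3 / 5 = 0.60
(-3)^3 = -27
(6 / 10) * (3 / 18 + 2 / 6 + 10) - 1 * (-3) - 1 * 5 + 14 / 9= 527 / 90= 5.86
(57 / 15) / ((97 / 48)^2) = 43776 / 47045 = 0.93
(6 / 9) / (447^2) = 2 / 599427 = 0.00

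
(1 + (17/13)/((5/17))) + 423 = 27849/65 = 428.45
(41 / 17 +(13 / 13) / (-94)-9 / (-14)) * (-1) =-17025 / 5593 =-3.04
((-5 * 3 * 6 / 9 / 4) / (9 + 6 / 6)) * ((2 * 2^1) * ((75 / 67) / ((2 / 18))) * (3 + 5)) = -5400 / 67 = -80.60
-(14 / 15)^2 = -196 / 225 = -0.87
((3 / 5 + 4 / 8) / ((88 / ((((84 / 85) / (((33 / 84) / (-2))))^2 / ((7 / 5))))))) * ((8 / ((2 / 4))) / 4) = 790272 / 874225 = 0.90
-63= -63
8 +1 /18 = 145 /18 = 8.06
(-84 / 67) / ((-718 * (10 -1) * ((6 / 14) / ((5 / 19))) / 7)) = 3430 / 4113063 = 0.00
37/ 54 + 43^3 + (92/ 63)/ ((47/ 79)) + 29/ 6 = 706331506/ 8883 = 79514.97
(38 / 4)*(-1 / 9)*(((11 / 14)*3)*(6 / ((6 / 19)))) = -3971 / 84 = -47.27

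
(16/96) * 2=0.33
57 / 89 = 0.64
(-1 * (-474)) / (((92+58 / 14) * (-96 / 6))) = -1659 / 5384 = -0.31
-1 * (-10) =10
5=5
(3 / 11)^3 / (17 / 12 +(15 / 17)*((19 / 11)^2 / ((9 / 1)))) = 1836 / 154693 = 0.01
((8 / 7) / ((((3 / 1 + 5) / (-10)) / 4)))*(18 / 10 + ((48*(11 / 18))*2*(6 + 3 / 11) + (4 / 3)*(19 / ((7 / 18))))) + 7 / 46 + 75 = -5432671 / 2254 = -2410.24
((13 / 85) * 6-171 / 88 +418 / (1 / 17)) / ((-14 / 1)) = -507.50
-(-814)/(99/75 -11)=-925/11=-84.09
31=31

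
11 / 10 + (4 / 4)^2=21 / 10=2.10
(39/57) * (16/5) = 208/95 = 2.19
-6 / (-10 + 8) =3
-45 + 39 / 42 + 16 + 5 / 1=-323 / 14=-23.07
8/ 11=0.73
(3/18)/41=1/246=0.00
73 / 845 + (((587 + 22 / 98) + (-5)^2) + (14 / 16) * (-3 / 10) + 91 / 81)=613.17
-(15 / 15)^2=-1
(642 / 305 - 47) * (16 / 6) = -109544 / 915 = -119.72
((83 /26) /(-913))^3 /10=-1 /233936560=-0.00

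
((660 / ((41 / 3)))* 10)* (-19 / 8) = -47025 / 41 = -1146.95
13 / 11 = 1.18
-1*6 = -6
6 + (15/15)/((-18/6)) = 17/3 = 5.67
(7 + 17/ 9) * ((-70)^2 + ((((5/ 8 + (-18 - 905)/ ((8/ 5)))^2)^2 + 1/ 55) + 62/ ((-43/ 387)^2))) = 517517681828797/ 528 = 980147124675.75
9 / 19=0.47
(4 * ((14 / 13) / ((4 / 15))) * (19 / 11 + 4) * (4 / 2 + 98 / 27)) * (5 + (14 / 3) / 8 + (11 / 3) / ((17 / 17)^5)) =688940 / 143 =4817.76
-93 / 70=-1.33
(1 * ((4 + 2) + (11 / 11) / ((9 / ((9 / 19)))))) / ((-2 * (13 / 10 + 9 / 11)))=-6325 / 4427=-1.43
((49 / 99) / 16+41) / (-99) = -64993 / 156816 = -0.41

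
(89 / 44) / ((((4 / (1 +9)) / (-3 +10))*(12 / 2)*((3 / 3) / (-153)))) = -902.64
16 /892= 4 /223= 0.02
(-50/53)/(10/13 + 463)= -650/319537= -0.00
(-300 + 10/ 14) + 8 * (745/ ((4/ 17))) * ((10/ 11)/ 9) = 1565695/ 693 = 2259.30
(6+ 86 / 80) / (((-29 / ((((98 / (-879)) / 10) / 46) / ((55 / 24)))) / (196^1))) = 1358966 / 268717625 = 0.01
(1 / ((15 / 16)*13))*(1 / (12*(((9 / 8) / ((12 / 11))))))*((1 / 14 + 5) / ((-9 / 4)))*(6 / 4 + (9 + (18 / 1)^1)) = -172672 / 405405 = -0.43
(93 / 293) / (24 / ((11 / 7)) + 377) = 1023 / 1264295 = 0.00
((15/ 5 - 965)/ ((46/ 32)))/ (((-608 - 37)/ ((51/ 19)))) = 261664/ 93955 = 2.78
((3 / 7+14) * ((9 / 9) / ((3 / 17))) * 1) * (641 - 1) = 1098880 / 21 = 52327.62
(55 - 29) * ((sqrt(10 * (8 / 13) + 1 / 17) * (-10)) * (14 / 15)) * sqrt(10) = -56 * sqrt(3034330) / 51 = -1912.71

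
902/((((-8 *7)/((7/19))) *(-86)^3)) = 451/48340256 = 0.00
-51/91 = -0.56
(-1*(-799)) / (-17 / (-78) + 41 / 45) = 934830 / 1321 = 707.67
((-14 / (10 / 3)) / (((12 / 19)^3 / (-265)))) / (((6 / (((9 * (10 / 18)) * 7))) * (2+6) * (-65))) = -17812823 / 359424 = -49.56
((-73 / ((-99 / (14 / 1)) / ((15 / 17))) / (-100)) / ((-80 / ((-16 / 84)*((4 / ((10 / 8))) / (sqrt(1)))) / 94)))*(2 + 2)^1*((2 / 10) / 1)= -54896 / 1051875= -0.05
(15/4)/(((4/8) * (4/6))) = 45/4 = 11.25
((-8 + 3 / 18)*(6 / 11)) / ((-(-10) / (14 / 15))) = -329 / 825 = -0.40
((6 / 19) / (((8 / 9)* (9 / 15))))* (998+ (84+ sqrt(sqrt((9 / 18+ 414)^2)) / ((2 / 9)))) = 405* sqrt(1658) / 304+ 24345 / 38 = 694.90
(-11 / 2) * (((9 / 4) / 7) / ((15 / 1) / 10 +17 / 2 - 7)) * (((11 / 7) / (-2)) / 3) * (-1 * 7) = -121 / 112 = -1.08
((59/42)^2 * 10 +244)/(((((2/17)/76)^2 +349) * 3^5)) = 48536563354/15607571350455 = 0.00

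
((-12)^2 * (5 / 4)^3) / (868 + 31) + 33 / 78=34403 / 46748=0.74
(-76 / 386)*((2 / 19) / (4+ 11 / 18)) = -72 / 16019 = -0.00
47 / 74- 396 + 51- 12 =-26371 / 74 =-356.36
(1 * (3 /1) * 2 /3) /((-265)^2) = 2 /70225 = 0.00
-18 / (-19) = 0.95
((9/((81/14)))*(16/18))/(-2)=-56/81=-0.69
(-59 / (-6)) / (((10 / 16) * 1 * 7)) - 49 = -4909 / 105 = -46.75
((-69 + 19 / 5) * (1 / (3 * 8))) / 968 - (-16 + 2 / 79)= 15.97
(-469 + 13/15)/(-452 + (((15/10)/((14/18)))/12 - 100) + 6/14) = 393232/463185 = 0.85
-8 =-8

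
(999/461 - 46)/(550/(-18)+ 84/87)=5274027/3560303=1.48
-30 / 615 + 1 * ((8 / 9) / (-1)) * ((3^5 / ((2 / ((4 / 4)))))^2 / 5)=-538012 / 205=-2624.45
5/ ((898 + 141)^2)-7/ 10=-7556597/ 10795210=-0.70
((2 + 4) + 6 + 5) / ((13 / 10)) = 170 / 13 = 13.08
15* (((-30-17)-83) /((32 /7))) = -6825 /16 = -426.56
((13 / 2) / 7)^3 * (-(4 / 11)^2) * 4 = -17576 / 41503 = -0.42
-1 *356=-356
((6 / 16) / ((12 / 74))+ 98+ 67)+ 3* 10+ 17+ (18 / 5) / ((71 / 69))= 1237167 / 5680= 217.81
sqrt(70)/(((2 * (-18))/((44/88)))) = -0.12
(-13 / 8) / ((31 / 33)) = -429 / 248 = -1.73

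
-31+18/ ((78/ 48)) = -259/ 13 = -19.92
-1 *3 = -3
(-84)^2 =7056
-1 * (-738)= 738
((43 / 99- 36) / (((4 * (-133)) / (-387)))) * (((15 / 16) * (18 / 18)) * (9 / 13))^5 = -2.98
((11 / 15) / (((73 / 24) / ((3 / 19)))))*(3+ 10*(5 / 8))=2442 / 6935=0.35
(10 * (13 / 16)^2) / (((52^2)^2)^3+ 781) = 845 / 50032256830240024790656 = 0.00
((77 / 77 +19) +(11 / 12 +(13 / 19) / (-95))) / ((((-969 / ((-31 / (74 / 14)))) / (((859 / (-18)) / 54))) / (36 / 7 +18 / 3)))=-1.25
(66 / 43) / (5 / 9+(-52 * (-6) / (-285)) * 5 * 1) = -11286 / 36163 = -0.31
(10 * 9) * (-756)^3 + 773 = -38887308667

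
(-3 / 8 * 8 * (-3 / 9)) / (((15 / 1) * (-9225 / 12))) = -4 / 46125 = -0.00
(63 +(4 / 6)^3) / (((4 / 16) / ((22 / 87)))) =64.02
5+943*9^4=6187028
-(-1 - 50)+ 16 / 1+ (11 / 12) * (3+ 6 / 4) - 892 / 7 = -3153 / 56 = -56.30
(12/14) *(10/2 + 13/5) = 228/35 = 6.51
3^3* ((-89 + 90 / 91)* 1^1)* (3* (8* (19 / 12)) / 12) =-1369539 / 182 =-7524.94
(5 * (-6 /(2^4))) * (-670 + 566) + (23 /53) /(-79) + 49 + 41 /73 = 74748832 /305651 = 244.56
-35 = -35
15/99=5/33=0.15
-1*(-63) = 63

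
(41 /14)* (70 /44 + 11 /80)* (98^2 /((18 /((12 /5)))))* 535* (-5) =-762903687 /44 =-17338720.16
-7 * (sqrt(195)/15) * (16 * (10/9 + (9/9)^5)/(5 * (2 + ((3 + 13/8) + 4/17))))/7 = -41344 * sqrt(195)/629775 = -0.92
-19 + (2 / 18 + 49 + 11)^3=158326570 / 729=217183.22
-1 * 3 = -3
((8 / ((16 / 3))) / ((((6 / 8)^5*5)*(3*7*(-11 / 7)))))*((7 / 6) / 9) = -1792 / 360855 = -0.00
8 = 8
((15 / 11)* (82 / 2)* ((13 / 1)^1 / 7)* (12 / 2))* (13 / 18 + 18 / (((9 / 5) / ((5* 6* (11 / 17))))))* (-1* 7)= -849678.96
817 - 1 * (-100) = 917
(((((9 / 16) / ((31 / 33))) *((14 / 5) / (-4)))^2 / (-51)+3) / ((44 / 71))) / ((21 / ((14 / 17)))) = 29660033521 / 156416972800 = 0.19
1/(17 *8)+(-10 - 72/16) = -1971/136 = -14.49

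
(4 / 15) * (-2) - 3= -53 / 15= -3.53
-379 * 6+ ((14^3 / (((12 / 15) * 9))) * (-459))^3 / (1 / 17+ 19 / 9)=-204750196822693992 / 83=-2466869841237277.01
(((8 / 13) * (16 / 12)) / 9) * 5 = 160 / 351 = 0.46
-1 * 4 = -4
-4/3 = -1.33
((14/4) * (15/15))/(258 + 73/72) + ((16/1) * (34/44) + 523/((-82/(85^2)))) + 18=-46051.03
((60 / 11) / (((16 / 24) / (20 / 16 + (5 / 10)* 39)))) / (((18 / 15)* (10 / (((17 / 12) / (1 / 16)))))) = 7055 / 22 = 320.68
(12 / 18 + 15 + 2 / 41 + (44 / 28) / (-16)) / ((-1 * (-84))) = 215143 / 1157184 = 0.19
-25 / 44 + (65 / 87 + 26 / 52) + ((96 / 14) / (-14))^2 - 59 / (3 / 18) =-3245178785 / 9191028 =-353.08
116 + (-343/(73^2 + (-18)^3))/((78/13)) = 350431/3018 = 116.11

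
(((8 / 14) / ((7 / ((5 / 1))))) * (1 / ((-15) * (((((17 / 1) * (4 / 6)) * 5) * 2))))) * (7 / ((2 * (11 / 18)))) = -9 / 6545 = -0.00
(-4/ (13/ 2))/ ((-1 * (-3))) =-8/ 39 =-0.21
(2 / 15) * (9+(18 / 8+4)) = 61 / 30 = 2.03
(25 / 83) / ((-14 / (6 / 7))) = -75 / 4067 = -0.02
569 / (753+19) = 0.74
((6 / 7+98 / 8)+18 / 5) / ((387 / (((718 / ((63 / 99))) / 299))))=9236711 / 56699370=0.16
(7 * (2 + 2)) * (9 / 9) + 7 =35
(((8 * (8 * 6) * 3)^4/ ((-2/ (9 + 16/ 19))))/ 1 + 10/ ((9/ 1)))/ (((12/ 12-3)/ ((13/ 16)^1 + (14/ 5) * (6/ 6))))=214156807344460993/ 13680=15654737378981.07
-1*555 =-555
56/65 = 0.86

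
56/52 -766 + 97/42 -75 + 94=-406013/546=-743.61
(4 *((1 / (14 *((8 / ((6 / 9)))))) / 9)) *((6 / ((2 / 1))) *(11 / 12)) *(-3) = -11 / 504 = -0.02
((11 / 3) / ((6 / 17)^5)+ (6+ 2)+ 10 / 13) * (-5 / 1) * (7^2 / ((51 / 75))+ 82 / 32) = -20875357230355 / 82487808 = -253072.03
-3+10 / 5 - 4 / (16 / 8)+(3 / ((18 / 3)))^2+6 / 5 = -31 / 20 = -1.55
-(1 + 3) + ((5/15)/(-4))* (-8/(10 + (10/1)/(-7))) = -353/90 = -3.92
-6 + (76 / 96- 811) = -19589 / 24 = -816.21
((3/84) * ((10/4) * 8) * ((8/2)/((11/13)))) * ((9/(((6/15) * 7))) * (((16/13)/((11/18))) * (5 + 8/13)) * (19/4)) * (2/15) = 5991840/77077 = 77.74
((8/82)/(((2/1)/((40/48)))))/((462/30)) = 25/9471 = 0.00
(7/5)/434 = 1/310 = 0.00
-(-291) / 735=97 / 245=0.40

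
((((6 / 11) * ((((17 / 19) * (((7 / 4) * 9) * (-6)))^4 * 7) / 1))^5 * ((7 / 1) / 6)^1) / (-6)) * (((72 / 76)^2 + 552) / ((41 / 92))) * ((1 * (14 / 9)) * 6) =-116939970199382695473667123992646503608562562901901154955565241050863082396175269699 / 183508614286175387866081421277862811648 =-637245126907333211699755800000000000000000000.00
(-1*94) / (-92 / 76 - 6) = 1786 / 137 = 13.04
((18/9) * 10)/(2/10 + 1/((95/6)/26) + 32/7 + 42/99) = 87780/30011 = 2.92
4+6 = 10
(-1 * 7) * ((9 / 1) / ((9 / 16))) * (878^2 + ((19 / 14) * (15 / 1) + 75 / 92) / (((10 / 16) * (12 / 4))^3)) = -49645136448 / 575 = -86339367.74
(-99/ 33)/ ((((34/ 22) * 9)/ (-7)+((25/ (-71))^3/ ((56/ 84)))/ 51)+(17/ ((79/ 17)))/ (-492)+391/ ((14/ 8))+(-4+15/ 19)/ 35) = -5189813444512620/ 382906355635544789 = -0.01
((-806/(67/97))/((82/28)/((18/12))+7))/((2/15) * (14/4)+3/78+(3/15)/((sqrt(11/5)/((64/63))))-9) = 5593753226880 * sqrt(55)/167623100006711+2572665940980135/167623100006711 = 15.60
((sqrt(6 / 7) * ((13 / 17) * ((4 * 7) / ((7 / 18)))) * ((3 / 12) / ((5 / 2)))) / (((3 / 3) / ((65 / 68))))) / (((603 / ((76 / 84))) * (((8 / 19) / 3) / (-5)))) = -305045 * sqrt(42) / 7590296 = -0.26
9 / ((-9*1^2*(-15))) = 1 / 15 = 0.07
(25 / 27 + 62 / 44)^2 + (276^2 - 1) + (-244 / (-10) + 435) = 135206494637 / 1764180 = 76639.85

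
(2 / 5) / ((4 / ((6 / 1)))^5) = 243 / 80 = 3.04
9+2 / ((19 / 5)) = 181 / 19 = 9.53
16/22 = 0.73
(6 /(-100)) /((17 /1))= -3 /850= -0.00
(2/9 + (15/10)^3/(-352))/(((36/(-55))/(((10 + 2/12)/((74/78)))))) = -21367385/6137856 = -3.48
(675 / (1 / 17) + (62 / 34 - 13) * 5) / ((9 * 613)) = 194125 / 93789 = 2.07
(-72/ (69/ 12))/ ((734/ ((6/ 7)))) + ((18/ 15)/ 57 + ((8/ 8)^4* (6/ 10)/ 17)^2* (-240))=-94910986/ 324446717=-0.29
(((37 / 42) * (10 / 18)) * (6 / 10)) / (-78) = -37 / 9828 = -0.00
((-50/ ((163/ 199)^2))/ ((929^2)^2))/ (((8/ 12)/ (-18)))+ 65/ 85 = 257265422146557307/ 336424012387780313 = 0.76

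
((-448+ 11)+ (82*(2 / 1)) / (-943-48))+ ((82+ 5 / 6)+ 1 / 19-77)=-431.28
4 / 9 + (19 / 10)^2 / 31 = 15649 / 27900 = 0.56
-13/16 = -0.81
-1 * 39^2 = -1521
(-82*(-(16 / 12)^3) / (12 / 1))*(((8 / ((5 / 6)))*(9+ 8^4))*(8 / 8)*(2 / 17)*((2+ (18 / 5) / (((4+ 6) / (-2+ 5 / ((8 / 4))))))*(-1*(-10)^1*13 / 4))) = 12210595072 / 2295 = 5320520.73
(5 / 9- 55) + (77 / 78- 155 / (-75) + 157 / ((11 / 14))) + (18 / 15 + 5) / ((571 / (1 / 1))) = 1090839967 / 7348770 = 148.44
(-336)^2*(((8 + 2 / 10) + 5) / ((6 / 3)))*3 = 11176704 / 5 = 2235340.80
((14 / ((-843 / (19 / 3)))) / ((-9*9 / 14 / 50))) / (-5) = -0.18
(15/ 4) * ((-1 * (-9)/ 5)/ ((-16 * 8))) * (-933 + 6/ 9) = 25173/ 512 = 49.17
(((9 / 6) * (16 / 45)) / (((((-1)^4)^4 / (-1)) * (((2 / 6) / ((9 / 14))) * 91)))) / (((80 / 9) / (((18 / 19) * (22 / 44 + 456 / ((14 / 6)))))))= -153819 / 651700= -0.24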